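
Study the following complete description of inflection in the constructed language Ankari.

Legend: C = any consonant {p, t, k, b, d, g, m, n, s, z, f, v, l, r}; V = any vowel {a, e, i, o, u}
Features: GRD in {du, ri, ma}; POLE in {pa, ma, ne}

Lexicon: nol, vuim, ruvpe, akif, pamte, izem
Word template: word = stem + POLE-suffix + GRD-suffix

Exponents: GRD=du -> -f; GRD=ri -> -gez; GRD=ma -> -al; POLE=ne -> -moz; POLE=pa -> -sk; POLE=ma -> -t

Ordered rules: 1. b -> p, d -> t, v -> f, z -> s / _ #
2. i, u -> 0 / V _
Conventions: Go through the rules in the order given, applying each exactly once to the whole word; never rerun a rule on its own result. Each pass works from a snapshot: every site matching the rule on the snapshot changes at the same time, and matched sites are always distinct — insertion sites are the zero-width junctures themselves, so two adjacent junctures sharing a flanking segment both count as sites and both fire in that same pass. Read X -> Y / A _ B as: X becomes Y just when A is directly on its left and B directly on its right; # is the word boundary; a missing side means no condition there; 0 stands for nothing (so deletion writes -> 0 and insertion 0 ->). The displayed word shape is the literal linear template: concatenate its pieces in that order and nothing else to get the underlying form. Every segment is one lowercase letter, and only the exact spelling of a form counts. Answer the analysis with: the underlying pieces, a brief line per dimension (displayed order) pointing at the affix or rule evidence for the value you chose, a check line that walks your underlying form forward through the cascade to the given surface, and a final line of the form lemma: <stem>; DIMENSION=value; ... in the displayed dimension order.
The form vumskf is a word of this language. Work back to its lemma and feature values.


underlying: vuim-sk-f
GRD=du - signalled by the affix -f
POLE=pa - signalled by the affix -sk
check: vuimskf -> vuimskf -> vumskf
lemma: vuim; GRD=du; POLE=pa


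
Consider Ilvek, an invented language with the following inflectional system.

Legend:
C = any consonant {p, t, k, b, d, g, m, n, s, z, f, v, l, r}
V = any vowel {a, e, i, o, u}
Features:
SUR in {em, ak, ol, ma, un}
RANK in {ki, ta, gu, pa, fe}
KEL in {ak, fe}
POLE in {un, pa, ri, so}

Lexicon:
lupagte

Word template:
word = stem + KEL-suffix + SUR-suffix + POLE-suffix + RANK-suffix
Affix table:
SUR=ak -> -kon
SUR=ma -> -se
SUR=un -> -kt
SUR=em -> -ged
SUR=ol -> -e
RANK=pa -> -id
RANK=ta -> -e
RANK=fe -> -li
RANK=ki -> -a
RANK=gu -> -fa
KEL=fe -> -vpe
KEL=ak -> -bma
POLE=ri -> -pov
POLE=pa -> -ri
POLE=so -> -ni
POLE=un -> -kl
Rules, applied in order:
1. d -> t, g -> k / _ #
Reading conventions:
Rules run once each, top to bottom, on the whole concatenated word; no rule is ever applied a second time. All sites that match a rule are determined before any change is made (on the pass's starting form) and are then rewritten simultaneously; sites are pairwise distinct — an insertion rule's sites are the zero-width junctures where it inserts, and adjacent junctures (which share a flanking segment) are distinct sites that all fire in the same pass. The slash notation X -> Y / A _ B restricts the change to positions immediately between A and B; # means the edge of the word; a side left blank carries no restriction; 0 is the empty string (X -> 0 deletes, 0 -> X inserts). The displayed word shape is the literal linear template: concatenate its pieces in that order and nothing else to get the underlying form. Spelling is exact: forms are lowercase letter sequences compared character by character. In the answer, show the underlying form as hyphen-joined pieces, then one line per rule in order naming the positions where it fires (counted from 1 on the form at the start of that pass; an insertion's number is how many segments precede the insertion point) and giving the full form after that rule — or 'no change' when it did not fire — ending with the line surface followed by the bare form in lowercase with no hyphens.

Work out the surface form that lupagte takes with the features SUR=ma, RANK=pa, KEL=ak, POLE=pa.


underlying: lupagte-bma-se-ri-id
1. d -> t, g -> k / _ #: fires at position(s) 16: lupagtebmaseriit
surface: lupagtebmaseriit


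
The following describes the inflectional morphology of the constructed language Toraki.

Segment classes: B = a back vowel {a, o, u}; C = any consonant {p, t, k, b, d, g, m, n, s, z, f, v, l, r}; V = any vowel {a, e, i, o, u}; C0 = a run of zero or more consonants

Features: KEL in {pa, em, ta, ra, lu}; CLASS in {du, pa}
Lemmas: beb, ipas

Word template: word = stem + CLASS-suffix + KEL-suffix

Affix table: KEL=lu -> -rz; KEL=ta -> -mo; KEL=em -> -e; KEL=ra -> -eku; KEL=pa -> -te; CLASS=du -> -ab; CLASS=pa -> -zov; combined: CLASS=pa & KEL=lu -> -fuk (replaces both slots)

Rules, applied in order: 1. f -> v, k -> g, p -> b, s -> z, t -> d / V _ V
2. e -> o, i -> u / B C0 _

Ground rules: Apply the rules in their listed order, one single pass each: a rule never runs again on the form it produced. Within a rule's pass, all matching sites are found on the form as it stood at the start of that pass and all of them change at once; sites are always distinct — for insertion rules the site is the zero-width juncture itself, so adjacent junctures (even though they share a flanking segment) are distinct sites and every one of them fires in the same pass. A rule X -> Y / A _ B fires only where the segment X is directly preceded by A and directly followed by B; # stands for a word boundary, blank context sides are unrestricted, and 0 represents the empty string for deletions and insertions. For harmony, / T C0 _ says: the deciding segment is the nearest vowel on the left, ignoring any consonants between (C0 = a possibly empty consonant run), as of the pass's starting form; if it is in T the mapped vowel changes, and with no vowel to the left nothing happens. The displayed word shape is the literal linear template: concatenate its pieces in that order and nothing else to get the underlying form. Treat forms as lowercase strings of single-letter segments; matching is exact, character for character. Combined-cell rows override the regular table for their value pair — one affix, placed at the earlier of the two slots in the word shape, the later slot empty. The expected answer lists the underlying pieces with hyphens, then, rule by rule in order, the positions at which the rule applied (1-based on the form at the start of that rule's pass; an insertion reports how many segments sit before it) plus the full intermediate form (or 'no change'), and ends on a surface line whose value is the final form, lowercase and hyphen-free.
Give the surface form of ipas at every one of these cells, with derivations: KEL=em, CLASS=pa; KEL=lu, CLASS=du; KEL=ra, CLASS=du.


cell KEL=em, CLASS=pa:
underlying: ipas-zov-e
1. f -> v, k -> g, p -> b, s -> z, t -> d / V _ V: fires at position(s) 2: ibaszove
2. e -> o, i -> u / B C0 _: fires at position(s) 8: ibaszovo
surface: ibaszovo

cell KEL=lu, CLASS=du:
underlying: ipas-ab-rz
1. f -> v, k -> g, p -> b, s -> z, t -> d / V _ V: fires at position(s) 2, 4: ibazabrz
2. e -> o, i -> u / B C0 _: no change
surface: ibazabrz

cell KEL=ra, CLASS=du:
underlying: ipas-ab-eku
1. f -> v, k -> g, p -> b, s -> z, t -> d / V _ V: fires at position(s) 2, 4, 8: ibazabegu
2. e -> o, i -> u / B C0 _: fires at position(s) 7: ibazabogu
surface: ibazabogu


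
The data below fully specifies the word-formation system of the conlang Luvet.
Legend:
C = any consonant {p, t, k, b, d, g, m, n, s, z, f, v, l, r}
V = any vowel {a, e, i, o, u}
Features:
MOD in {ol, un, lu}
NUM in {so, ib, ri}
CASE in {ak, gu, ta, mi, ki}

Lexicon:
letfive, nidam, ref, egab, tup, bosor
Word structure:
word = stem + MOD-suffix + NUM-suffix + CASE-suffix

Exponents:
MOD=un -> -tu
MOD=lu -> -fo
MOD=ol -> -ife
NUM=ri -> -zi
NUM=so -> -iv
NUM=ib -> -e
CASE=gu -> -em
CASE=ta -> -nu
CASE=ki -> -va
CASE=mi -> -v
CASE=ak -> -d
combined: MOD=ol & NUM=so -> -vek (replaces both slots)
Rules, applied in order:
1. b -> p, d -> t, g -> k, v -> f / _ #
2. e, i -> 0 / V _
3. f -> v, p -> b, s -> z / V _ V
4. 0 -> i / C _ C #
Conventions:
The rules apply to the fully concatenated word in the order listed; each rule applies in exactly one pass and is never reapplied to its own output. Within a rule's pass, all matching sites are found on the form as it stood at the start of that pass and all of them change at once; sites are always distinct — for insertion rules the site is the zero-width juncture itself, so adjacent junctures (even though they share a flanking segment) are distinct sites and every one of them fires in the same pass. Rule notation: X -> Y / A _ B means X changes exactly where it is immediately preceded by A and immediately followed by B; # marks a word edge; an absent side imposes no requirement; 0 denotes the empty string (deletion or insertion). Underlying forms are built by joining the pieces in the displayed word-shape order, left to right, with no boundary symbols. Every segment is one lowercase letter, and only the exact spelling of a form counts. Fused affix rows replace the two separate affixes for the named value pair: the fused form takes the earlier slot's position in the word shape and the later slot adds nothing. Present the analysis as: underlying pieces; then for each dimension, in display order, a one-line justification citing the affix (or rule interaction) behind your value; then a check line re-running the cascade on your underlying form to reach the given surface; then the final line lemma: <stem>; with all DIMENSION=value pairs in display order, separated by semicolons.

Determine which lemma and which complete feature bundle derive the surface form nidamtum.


underlying: nidam-tu-e-em
MOD=un - signalled by the affix -tu
NUM=ib - signalled by the affix -e
CASE=gu - signalled by the affix -em
check: nidamtueem -> nidamtueem -> nidamtum -> nidamtum -> nidamtum
lemma: nidam; MOD=un; NUM=ib; CASE=gu


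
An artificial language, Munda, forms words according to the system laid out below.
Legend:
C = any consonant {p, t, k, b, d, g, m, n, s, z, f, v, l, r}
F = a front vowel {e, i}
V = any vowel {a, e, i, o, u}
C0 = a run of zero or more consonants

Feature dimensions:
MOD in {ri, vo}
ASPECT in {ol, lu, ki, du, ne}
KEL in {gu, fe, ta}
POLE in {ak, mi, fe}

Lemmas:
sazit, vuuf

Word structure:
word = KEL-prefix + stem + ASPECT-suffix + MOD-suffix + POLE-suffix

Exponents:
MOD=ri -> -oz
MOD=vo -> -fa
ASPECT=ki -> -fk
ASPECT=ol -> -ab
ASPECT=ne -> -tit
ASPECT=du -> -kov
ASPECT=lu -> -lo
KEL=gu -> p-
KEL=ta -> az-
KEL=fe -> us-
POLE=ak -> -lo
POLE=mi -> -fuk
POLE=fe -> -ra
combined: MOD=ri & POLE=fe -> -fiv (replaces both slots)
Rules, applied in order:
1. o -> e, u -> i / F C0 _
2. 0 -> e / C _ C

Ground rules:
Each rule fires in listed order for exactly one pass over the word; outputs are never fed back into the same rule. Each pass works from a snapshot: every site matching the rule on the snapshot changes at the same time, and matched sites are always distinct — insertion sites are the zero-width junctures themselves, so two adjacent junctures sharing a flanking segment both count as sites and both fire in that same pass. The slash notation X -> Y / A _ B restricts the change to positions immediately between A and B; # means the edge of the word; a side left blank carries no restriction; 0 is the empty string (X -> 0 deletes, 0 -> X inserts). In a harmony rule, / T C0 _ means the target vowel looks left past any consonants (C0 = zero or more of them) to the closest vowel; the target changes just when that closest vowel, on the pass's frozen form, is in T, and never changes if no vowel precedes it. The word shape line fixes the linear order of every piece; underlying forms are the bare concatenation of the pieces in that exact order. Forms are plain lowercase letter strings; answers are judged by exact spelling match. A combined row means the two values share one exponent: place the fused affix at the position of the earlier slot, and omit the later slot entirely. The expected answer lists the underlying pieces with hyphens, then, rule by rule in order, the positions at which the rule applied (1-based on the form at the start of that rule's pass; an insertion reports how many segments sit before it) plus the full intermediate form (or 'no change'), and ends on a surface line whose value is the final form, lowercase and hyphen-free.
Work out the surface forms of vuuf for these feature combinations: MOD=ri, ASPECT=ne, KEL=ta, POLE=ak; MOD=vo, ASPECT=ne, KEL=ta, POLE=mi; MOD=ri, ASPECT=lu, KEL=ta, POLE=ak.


cell MOD=ri, ASPECT=ne, KEL=ta, POLE=ak:
underlying: az-vuuf-tit-oz-lo
1. o -> e, u -> i / F C0 _: fires at position(s) 10: azvuuftitezlo
2. 0 -> e / C _ C: inserts after position(s) 2, 6, 11: azevuufetitezelo
surface: azevuufetitezelo

cell MOD=vo, ASPECT=ne, KEL=ta, POLE=mi:
underlying: az-vuuf-tit-fa-fuk
1. o -> e, u -> i / F C0 _: no change
2. 0 -> e / C _ C: inserts after position(s) 2, 6, 9: azevuufetitefafuk
surface: azevuufetitefafuk

cell MOD=ri, ASPECT=lu, KEL=ta, POLE=ak:
underlying: az-vuuf-lo-oz-lo
1. o -> e, u -> i / F C0 _: no change
2. 0 -> e / C _ C: inserts after position(s) 2, 6, 10: azevuufeloozelo
surface: azevuufeloozelo


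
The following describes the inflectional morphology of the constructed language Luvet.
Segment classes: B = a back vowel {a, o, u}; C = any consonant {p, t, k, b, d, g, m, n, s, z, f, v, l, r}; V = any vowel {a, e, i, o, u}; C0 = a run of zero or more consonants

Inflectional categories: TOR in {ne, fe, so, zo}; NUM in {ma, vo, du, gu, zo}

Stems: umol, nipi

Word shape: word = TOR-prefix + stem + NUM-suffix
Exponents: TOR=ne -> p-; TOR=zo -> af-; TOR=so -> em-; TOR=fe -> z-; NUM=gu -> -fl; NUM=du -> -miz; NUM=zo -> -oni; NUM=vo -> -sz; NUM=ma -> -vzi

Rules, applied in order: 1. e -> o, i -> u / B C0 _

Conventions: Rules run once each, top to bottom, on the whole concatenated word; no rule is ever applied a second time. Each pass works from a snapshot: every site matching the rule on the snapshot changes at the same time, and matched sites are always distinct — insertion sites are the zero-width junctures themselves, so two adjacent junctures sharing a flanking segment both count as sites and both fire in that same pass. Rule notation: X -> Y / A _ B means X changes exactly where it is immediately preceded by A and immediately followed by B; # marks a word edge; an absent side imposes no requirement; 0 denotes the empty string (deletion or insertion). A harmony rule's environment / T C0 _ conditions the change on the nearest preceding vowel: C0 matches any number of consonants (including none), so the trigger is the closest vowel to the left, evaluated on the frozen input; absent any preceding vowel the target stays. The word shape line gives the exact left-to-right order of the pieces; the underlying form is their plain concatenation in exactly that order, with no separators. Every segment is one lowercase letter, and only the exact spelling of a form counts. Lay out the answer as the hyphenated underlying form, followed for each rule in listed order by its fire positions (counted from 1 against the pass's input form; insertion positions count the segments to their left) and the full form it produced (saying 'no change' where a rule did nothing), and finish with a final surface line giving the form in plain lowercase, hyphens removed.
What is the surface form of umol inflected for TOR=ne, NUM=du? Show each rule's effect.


underlying: p-umol-miz
1. e -> o, i -> u / B C0 _: fires at position(s) 7: pumolmuz
surface: pumolmuz


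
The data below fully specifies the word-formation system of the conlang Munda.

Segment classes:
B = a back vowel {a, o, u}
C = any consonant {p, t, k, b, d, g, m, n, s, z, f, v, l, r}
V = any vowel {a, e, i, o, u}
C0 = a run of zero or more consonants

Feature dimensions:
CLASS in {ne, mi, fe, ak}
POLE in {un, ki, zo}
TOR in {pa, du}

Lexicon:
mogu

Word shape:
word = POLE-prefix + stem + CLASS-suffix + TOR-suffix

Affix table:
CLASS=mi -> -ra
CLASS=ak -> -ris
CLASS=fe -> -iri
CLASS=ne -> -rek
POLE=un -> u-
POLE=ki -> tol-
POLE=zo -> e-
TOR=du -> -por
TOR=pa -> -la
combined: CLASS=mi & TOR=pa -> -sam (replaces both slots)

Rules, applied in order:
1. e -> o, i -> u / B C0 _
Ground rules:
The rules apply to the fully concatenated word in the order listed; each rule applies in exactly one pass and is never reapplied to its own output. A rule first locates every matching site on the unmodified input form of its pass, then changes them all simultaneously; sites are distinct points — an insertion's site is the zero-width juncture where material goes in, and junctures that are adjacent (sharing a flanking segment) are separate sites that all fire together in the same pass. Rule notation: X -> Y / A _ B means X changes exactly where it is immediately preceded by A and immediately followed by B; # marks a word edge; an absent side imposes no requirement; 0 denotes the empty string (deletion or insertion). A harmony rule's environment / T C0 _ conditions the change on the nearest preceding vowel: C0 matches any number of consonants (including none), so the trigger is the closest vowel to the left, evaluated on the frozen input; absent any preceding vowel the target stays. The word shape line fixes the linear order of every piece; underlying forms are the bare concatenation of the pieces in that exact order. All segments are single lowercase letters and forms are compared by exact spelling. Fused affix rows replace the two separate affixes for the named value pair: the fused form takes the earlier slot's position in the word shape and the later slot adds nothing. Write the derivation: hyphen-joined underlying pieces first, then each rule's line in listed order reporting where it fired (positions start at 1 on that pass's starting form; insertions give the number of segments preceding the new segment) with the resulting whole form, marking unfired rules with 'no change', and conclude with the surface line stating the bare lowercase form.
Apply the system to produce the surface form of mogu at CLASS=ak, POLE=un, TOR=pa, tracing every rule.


underlying: u-mogu-ris-la
1. e -> o, i -> u / B C0 _: fires at position(s) 7: umogurusla
surface: umogurusla


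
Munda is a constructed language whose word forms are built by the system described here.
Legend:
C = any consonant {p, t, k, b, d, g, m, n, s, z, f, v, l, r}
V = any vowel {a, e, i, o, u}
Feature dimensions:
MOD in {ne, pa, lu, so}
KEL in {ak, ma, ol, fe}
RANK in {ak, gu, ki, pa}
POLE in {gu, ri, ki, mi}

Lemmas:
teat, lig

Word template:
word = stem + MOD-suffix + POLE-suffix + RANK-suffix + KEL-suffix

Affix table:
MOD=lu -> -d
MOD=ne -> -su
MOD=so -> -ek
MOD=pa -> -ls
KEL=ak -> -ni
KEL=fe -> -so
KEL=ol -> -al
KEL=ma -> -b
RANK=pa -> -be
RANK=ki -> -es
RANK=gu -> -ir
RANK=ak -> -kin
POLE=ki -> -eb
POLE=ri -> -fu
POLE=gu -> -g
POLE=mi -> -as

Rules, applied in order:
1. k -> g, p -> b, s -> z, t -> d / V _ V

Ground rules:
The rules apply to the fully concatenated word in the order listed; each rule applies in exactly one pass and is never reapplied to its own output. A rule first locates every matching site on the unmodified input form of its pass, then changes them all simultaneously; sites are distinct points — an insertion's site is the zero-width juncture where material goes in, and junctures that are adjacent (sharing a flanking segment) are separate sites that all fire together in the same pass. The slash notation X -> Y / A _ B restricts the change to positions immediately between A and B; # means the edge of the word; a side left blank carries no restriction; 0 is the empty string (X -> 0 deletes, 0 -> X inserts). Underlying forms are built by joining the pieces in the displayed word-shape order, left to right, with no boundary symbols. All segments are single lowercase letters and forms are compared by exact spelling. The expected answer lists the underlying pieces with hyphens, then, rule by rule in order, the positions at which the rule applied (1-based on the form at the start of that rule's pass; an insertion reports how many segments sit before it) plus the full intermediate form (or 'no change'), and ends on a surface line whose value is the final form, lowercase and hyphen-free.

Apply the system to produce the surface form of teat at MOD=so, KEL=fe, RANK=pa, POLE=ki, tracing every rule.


underlying: teat-ek-eb-be-so
1. k -> g, p -> b, s -> z, t -> d / V _ V: fires at position(s) 4, 6, 11: teadegebbezo
surface: teadegebbezo


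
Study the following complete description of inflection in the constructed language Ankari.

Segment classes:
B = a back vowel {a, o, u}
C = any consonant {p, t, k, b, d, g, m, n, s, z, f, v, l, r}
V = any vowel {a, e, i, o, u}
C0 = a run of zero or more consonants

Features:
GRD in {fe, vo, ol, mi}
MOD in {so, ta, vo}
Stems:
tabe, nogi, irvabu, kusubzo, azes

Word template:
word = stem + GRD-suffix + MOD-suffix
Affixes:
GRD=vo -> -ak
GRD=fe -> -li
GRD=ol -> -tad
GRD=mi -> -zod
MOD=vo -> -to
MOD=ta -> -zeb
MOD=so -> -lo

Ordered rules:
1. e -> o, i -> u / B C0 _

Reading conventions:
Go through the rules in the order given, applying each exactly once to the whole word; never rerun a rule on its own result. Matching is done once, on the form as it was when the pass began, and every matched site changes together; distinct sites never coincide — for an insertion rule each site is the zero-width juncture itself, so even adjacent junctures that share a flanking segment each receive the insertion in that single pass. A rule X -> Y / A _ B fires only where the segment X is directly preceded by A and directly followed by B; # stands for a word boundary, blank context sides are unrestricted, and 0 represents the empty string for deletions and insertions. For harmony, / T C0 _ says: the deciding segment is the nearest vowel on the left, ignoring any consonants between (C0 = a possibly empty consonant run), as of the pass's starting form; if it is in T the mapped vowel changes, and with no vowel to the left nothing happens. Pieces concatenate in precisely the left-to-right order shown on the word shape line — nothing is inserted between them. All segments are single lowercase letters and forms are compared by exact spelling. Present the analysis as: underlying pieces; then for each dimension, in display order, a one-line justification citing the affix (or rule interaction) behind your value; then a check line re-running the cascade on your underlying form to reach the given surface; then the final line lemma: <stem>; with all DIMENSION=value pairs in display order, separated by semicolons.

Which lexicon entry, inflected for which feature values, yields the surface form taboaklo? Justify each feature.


underlying: tabe-ak-lo
GRD=vo - signalled by the affix -ak
MOD=so - signalled by the affix -lo
check: tabeaklo -> taboaklo
lemma: tabe; GRD=vo; MOD=so


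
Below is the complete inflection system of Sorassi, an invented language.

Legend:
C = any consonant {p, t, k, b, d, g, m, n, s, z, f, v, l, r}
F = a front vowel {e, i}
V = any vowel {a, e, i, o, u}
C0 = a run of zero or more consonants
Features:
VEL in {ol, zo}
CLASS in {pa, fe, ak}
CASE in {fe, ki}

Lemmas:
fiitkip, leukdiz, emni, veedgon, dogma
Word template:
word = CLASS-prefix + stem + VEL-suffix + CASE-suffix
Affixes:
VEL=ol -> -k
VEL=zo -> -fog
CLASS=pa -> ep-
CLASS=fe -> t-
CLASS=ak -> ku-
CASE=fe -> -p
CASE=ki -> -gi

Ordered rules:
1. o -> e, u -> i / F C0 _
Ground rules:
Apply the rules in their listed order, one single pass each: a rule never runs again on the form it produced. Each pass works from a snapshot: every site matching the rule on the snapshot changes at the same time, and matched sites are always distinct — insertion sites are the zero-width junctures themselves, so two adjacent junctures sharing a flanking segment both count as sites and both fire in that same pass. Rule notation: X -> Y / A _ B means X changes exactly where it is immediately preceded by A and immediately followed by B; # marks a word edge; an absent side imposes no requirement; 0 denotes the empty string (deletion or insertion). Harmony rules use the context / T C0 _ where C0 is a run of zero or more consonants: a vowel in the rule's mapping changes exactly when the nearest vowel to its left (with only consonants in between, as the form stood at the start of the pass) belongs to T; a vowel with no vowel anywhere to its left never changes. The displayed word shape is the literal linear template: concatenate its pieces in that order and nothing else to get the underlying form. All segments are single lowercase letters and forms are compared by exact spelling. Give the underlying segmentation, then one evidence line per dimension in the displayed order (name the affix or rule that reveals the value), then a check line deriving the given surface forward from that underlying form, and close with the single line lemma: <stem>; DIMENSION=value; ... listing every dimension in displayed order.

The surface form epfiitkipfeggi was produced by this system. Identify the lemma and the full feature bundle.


underlying: ep-fiitkip-fog-gi
VEL=zo - signalled by the affix -fog
CLASS=pa - signalled by the affix ep-
CASE=ki - signalled by the affix -gi
check: epfiitkipfoggi -> epfiitkipfeggi
lemma: fiitkip; VEL=zo; CLASS=pa; CASE=ki


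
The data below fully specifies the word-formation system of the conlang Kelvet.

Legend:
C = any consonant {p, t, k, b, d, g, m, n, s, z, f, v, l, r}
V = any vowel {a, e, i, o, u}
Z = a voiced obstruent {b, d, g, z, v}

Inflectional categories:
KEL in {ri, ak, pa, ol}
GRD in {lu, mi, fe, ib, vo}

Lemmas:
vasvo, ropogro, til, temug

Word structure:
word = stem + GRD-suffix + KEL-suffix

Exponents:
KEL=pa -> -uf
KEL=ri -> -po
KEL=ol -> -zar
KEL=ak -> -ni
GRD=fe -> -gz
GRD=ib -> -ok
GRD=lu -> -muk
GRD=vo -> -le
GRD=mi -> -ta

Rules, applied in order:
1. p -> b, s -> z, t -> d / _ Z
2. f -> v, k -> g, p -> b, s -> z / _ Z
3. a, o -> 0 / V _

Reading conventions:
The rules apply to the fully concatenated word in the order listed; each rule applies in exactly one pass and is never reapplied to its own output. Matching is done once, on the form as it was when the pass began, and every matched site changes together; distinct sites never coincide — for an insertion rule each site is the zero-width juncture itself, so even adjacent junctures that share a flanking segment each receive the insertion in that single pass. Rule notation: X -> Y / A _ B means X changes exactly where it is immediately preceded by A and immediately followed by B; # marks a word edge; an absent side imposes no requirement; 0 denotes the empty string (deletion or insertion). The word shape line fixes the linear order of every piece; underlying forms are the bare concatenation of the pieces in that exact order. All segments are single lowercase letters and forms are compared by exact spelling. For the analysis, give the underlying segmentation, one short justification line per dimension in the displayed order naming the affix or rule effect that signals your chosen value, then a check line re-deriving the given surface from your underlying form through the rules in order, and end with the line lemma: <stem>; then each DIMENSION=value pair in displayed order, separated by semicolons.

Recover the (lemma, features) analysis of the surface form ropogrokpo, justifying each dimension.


underlying: ropogro-ok-po
KEL=ri - signalled by the affix -po
GRD=ib - signalled by the affix -ok
check: ropogrookpo -> ropogrookpo -> ropogrookpo -> ropogrokpo
lemma: ropogro; KEL=ri; GRD=ib


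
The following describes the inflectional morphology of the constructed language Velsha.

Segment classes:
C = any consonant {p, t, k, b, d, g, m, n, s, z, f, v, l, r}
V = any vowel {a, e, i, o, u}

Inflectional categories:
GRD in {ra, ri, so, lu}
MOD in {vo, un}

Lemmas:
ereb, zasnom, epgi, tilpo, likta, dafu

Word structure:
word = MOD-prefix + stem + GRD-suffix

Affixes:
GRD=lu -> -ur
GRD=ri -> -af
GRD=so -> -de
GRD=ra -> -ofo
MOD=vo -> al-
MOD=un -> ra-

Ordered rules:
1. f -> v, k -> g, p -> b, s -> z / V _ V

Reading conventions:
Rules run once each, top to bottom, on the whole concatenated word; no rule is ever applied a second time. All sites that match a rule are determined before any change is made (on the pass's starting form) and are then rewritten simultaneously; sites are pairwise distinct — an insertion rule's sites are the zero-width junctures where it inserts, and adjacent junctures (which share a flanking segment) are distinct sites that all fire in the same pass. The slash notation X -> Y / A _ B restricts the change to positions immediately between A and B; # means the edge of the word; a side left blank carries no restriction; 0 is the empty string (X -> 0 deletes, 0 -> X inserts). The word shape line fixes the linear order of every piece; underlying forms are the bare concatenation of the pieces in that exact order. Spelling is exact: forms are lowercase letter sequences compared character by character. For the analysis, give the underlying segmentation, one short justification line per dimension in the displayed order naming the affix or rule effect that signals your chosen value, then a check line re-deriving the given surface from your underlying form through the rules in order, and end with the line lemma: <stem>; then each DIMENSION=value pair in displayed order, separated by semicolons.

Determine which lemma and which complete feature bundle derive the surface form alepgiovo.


underlying: al-epgi-ofo
GRD=ra - signalled by the affix -ofo
MOD=vo - signalled by the affix al-
check: alepgiofo -> alepgiovo
lemma: epgi; GRD=ra; MOD=vo


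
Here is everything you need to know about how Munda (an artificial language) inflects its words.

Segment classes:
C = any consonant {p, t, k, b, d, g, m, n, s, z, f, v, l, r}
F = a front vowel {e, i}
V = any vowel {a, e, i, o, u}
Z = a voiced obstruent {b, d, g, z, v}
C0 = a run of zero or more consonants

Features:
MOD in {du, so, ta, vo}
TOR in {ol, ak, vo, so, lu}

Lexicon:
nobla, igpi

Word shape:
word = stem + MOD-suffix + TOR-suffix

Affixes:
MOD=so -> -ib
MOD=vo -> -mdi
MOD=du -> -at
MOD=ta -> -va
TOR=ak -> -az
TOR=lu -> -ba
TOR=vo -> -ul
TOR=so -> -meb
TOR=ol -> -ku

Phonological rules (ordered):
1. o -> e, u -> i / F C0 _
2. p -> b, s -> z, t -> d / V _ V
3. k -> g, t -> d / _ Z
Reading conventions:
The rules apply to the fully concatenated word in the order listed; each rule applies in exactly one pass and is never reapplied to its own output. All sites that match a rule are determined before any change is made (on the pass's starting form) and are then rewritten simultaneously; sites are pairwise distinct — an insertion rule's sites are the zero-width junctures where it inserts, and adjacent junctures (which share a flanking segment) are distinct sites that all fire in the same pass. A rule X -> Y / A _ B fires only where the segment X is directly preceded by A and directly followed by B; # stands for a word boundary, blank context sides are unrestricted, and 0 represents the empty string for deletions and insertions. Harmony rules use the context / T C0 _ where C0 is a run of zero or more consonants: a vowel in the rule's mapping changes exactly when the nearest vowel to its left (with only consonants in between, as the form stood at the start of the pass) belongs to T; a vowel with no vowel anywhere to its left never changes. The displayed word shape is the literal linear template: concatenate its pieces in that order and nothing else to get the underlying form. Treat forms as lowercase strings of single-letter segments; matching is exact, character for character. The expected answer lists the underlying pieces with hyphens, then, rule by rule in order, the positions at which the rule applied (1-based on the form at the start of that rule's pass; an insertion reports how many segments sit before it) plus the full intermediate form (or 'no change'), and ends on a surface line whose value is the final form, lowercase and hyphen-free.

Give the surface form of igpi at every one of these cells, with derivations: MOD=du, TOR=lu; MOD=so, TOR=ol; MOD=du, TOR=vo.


cell MOD=du, TOR=lu:
underlying: igpi-at-ba
1. o -> e, u -> i / F C0 _: no change
2. p -> b, s -> z, t -> d / V _ V: no change
3. k -> g, t -> d / _ Z: fires at position(s) 6: igpiadba
surface: igpiadba

cell MOD=so, TOR=ol:
underlying: igpi-ib-ku
1. o -> e, u -> i / F C0 _: fires at position(s) 8: igpiibki
2. p -> b, s -> z, t -> d / V _ V: no change
3. k -> g, t -> d / _ Z: no change
surface: igpiibki

cell MOD=du, TOR=vo:
underlying: igpi-at-ul
1. o -> e, u -> i / F C0 _: no change
2. p -> b, s -> z, t -> d / V _ V: fires at position(s) 6: igpiadul
3. k -> g, t -> d / _ Z: no change
surface: igpiadul


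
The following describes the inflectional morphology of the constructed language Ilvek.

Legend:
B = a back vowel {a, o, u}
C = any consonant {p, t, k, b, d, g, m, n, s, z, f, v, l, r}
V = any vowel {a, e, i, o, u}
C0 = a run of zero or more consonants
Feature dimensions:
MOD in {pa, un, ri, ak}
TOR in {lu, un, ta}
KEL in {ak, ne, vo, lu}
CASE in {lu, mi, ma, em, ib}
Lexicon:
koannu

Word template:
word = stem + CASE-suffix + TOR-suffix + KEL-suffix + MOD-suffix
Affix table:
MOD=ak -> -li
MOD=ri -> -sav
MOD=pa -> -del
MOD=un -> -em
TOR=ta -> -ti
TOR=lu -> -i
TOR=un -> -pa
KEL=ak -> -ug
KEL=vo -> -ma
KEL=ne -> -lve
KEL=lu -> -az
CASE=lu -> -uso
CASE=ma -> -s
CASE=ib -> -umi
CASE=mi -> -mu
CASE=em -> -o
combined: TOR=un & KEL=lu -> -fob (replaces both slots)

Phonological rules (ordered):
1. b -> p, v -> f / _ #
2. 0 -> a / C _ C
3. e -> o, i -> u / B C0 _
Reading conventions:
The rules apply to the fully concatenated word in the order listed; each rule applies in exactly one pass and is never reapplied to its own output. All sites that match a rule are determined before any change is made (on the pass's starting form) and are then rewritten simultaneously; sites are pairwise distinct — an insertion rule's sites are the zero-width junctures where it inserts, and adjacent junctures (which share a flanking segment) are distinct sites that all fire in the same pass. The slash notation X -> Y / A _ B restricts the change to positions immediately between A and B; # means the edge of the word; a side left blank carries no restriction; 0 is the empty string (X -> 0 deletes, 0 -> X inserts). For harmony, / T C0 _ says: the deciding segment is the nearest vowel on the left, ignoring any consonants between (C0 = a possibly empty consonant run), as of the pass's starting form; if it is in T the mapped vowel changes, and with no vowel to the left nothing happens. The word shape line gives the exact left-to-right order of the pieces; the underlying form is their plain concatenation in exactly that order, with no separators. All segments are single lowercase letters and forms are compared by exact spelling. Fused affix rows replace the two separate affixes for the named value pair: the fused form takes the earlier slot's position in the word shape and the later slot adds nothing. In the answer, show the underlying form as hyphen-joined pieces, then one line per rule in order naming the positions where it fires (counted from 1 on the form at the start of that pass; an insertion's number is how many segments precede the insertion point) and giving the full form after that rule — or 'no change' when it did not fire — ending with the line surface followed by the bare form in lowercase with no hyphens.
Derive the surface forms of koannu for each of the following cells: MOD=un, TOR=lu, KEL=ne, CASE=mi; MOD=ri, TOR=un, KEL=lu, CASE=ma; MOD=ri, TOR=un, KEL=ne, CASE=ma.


cell MOD=un, TOR=lu, KEL=ne, CASE=mi:
underlying: koannu-mu-i-lve-em
1. b -> p, v -> f / _ #: no change
2. 0 -> a / C _ C: inserts after position(s) 4, 10: koananumuilaveem
3. e -> o, i -> u / B C0 _: fires at position(s) 10, 14: koananumuulavoem
surface: koananumuulavoem

cell MOD=ri, TOR=un, KEL=lu, CASE=ma:
underlying: koannu-s-fob-sav
1. b -> p, v -> f / _ #: fires at position(s) 13: koannusfobsaf
2. 0 -> a / C _ C: inserts after position(s) 4, 7, 10: koananusafobasaf
3. e -> o, i -> u / B C0 _: no change
surface: koananusafobasaf

cell MOD=ri, TOR=un, KEL=ne, CASE=ma:
underlying: koannu-s-pa-lve-sav
1. b -> p, v -> f / _ #: fires at position(s) 15: koannuspalvesaf
2. 0 -> a / C _ C: inserts after position(s) 4, 7, 10: koananusapalavesaf
3. e -> o, i -> u / B C0 _: fires at position(s) 15: koananusapalavosaf
surface: koananusapalavosaf


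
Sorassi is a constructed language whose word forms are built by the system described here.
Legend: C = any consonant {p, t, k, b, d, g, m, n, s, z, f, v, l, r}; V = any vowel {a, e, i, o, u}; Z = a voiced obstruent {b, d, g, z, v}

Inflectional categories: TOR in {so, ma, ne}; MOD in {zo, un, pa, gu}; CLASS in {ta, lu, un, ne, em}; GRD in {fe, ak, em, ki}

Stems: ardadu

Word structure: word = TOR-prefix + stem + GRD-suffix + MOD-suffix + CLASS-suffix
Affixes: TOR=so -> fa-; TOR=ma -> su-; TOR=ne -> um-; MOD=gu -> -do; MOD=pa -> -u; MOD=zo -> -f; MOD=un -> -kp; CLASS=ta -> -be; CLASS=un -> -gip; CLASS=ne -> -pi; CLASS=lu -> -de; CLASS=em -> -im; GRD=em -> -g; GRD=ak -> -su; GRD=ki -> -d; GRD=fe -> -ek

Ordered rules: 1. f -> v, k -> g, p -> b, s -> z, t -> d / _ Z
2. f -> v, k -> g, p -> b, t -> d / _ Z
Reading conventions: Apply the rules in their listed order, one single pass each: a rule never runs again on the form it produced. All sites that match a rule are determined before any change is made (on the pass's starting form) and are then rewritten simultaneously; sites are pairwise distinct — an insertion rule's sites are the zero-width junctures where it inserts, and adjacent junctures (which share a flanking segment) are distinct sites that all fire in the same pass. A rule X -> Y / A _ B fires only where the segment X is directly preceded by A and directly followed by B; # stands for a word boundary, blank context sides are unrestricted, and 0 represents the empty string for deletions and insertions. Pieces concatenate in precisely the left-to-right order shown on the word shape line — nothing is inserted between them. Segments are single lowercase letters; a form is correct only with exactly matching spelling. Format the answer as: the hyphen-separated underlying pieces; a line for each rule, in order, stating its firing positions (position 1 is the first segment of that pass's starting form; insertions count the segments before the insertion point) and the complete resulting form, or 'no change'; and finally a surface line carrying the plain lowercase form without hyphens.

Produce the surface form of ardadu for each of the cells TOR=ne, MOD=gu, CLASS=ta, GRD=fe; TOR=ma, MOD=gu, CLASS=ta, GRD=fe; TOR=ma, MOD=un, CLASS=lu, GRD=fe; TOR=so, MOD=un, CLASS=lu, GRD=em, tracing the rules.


cell TOR=ne, MOD=gu, CLASS=ta, GRD=fe:
underlying: um-ardadu-ek-do-be
1. f -> v, k -> g, p -> b, s -> z, t -> d / _ Z: fires at position(s) 10: umardaduegdobe
2. f -> v, k -> g, p -> b, t -> d / _ Z: no change
surface: umardaduegdobe

cell TOR=ma, MOD=gu, CLASS=ta, GRD=fe:
underlying: su-ardadu-ek-do-be
1. f -> v, k -> g, p -> b, s -> z, t -> d / _ Z: fires at position(s) 10: suardaduegdobe
2. f -> v, k -> g, p -> b, t -> d / _ Z: no change
surface: suardaduegdobe

cell TOR=ma, MOD=un, CLASS=lu, GRD=fe:
underlying: su-ardadu-ek-kp-de
1. f -> v, k -> g, p -> b, s -> z, t -> d / _ Z: fires at position(s) 12: suardaduekkbde
2. f -> v, k -> g, p -> b, t -> d / _ Z: fires at position(s) 11: suardaduekgbde
surface: suardaduekgbde

cell TOR=so, MOD=un, CLASS=lu, GRD=em:
underlying: fa-ardadu-g-kp-de
1. f -> v, k -> g, p -> b, s -> z, t -> d / _ Z: fires at position(s) 11: faardadugkbde
2. f -> v, k -> g, p -> b, t -> d / _ Z: fires at position(s) 10: faardaduggbde
surface: faardaduggbde


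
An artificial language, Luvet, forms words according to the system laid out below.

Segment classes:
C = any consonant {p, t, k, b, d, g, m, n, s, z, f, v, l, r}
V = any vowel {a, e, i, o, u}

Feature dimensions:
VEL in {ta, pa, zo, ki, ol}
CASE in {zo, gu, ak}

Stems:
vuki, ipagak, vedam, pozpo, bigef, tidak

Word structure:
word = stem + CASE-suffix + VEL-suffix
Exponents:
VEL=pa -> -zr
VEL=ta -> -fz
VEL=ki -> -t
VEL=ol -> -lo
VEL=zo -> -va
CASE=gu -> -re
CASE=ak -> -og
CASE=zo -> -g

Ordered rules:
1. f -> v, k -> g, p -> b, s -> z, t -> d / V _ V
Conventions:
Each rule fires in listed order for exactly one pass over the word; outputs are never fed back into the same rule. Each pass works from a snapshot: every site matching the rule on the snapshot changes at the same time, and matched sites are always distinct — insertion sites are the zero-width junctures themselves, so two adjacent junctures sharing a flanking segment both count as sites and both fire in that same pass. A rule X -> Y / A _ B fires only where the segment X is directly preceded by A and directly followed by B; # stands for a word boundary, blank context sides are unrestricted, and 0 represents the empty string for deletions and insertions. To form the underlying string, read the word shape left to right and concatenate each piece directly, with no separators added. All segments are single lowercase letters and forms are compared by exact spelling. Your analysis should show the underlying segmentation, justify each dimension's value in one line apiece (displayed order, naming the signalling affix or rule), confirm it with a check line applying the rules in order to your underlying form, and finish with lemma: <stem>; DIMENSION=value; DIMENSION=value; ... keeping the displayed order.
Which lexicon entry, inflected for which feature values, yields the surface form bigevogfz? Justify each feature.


underlying: bigef-og-fz
VEL=ta - signalled by the affix -fz
CASE=ak - signalled by the affix -og
check: bigefogfz -> bigevogfz
lemma: bigef; VEL=ta; CASE=ak
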